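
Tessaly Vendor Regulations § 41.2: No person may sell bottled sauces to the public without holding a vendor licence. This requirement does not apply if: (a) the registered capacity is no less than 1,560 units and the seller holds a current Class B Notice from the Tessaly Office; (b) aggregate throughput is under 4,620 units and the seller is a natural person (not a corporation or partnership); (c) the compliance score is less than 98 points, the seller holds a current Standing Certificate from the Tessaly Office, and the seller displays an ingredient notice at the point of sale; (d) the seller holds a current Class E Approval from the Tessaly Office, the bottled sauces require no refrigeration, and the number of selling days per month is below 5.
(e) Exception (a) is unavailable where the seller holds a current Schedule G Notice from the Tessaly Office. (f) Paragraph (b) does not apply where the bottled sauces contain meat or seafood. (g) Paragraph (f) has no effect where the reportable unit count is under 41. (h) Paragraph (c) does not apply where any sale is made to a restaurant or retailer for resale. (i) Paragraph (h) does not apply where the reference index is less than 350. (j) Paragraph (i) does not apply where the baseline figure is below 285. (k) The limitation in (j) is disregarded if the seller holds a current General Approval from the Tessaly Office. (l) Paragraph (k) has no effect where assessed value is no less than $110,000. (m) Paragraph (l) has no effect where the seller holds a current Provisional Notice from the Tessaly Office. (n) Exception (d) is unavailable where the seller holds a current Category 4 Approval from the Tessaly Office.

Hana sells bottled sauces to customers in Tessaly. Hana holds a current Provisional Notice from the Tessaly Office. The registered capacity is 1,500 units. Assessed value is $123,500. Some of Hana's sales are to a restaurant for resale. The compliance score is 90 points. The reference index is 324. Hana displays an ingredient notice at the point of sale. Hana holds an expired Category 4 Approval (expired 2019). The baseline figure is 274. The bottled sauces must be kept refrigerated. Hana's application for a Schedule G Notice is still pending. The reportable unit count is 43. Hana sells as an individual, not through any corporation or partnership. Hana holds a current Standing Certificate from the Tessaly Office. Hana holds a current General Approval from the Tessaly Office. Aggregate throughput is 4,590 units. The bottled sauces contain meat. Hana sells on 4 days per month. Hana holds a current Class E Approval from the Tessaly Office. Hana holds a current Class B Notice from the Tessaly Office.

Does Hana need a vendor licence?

No — exception (c) applies; Hana is not required to hold a vendor licence.

Exception (a) requires that the registered capacity is no less than 1,560 units; but the registered capacity is 1,500 units, short of 1,560 units, so (a) is unavailable.
All of (b)'s requirements are met (aggregate throughput is 4,590 units, under the 4,620 units limit; the seller is a natural person). But: (f) applies — the bottled sauces contain meat. (g) is not engaged (the reportable unit count is 43, not under 41), so (f) stands. So (b) is unavailable.
Exception (c) is satisfied on its face — the compliance score is 90 points, less than the 98 points limit; a current Standing Certificate is held; an ingredient notice is displayed. Considering the limiting provisions: (h) would limit (c) — some sales are to a restaurant for resale — but (i) sets (h) aside: (i) is engaged — the reference index is 324, less than the 350 limit. (j) would limit (i) — the baseline figure is 274, below the 285 limit — but (k) sets (j) aside: (k) operates against (j): a current General Approval is held. (l) applies (assessed value is $123,500, meeting the $110,000 threshold), but is itself disapplied by (m): (m) operates against (l): a current Provisional Notice is held. So (c) applies.
Exception (d) does not apply: the bottled sauces require refrigeration.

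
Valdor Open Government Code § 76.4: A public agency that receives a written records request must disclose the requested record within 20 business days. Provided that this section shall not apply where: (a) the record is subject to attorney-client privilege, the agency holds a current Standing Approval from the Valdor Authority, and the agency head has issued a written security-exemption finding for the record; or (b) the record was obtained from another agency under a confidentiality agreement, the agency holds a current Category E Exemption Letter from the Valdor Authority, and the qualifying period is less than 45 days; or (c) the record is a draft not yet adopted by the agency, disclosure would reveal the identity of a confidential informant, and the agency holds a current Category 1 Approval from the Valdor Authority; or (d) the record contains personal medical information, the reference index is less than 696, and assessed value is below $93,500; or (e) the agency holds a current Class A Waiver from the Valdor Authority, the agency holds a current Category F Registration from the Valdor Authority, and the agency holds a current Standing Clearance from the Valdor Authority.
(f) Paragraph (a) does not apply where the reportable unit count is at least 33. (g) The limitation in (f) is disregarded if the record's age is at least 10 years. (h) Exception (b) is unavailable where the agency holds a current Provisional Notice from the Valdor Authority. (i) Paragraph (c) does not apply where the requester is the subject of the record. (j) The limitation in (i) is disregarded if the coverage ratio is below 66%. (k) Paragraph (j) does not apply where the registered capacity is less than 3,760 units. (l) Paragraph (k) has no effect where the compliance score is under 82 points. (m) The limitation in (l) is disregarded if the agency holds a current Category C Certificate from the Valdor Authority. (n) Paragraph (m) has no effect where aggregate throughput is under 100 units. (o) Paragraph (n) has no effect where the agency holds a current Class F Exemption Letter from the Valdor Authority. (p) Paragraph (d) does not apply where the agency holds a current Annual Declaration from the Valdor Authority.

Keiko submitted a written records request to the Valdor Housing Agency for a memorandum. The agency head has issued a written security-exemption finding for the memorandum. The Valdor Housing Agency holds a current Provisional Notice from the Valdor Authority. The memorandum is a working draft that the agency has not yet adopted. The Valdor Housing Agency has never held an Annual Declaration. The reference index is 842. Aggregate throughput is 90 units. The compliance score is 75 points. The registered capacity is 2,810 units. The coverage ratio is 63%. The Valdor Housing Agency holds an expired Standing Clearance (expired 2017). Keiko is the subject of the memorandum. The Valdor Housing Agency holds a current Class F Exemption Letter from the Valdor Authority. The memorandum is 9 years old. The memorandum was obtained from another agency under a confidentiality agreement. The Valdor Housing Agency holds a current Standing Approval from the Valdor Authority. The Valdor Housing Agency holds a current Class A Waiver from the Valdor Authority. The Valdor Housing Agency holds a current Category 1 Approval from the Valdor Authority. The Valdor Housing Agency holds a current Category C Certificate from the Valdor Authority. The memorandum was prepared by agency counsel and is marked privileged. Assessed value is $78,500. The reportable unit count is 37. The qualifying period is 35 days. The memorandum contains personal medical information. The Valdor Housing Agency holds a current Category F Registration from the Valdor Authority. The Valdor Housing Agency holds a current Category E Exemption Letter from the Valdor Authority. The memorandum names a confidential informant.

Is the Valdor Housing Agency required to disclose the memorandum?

Yes — the Valdor Housing Agency must disclose the memorandum.

Exception (a): the memorandum is privileged; a current Standing Approval is held; a written security-exemption finding has been issued — every condition holds. But: (f) is triggered — the reportable unit count is 37, meeting the 33 threshold. (g) is inapplicable (the record's age is 9 years, short of 10 years), so (f) stands. So (a) is unavailable.
Exception (b)'s conditions are all satisfied: the memorandum was obtained under a confidentiality agreement; a current Category E Exemption Letter is held; the qualifying period is 35 days, less than the 45 days limit. But: (h) operates against (b): a current Provisional Notice is held. So (b) is unavailable.
All of (c)'s requirements are met (the memorandum is an unadopted draft; the memorandum names a confidential informant; a current Category 1 Approval is held). But: (i) is engaged — Keiko is the subject of the memorandum. (j) is triggered (the coverage ratio is 63%, below the 66% limit), but yields to (k): (k) operates against (j): the registered capacity is 2,810 units, less than the 3,760 units limit. (l) is triggered (the compliance score is 75 points, under the 82 points limit), but yields to (m): (m) is triggered — a current Category C Certificate is held. (n) is triggered (aggregate throughput is 90 units, under the 100 units limit), but yields to (o): (o) operates against (n): a current Class F Exemption Letter is held. (c) is therefore removed.
Exception (d) requires that the reference index is less than 696; but the reference index is 842, not less than 696, so (d) is unavailable.
Exception (e) does not apply: there is no Standing Clearance in force.
No exception applies. The general rule governs.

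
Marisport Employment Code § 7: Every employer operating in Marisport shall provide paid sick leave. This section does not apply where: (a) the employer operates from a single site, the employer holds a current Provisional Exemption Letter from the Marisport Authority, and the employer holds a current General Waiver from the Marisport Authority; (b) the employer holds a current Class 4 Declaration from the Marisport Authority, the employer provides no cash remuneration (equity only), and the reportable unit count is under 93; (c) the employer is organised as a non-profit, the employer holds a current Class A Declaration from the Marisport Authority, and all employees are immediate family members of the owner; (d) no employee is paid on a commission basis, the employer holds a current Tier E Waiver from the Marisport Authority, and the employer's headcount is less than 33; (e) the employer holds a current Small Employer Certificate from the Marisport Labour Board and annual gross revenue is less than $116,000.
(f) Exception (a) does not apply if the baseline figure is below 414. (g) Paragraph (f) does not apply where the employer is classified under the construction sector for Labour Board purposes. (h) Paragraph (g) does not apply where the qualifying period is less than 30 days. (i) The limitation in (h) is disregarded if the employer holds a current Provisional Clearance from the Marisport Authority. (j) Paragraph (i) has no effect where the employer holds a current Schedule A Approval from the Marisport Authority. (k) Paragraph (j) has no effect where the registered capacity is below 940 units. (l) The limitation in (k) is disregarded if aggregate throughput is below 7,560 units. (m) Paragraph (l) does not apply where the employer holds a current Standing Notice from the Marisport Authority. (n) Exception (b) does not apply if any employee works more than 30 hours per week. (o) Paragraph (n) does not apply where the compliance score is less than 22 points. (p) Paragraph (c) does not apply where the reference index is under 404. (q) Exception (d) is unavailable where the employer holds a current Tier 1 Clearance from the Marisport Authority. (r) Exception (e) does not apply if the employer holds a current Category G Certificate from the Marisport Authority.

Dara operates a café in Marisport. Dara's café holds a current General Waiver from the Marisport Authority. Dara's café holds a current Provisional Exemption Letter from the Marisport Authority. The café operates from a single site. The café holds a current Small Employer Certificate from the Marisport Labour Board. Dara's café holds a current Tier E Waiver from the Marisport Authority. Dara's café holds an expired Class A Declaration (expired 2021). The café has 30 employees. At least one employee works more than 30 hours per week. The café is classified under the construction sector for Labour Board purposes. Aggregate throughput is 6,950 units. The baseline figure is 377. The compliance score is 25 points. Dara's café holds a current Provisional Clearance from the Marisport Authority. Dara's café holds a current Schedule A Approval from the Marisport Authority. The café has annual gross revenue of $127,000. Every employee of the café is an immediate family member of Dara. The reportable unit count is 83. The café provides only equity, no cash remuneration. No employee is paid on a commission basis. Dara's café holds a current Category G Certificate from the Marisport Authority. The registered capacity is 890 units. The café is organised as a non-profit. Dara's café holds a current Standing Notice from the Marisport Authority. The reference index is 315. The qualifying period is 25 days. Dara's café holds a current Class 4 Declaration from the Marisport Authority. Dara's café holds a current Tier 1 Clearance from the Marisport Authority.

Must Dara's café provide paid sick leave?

No — exception (a) applies; Dara's café is not required to provide paid sick leave.

Exception (a)'s conditions are all satisfied: the employer operates from a single site; a current Provisional Exemption Letter is held; a current General Waiver is held. As to paragraphs (f)–(m): (f) applies (the baseline figure is 377, below the 414 limit), but yields to (g): (g) is triggered — the café is classified under the construction sector. (h) operates (the qualifying period is 25 days, less than the 30 days limit), but is itself disapplied by (i): (i) operates against (h): a current Provisional Clearance is held. (j) would limit (i) — a current Schedule A Approval is held — but (k) sets (j) aside: (k) operates against (j): the registered capacity is 890 units, below the 940 units limit. (l) would limit (k) — aggregate throughput is 6,950 units, below the 7,560 units limit — but (m) sets (l) aside: (m) operates against (l): a current Standing Notice is held. (a) remains available.
Exception (b)'s conditions are all satisfied: a current Class 4 Declaration is held; remuneration is equity-only; the reportable unit count is 83, under the 93 limit. However, paragraphs (n)–(o) must be considered: (n) operates — at least one employee exceeds 30 hours/week. (o) is not triggered (the compliance score is 25 points, not less than 22 points), so (n) stands. Exception (b) does not apply.
Exception (c) fails — the Class A Declaration is not current.
Exception (d) is satisfied on its face — no employee is paid on commission; a current Tier E Waiver is held; the employer's headcount is 30, less than the 33 limit. Turning to paragraph (q): (q) operates against (d): a current Tier 1 Clearance is held. Exception (d) does not apply.
Exception (e) requires that annual gross revenue is less than $116,000; but annual gross revenue is $127,000, not less than $116,000, so (e) is unavailable.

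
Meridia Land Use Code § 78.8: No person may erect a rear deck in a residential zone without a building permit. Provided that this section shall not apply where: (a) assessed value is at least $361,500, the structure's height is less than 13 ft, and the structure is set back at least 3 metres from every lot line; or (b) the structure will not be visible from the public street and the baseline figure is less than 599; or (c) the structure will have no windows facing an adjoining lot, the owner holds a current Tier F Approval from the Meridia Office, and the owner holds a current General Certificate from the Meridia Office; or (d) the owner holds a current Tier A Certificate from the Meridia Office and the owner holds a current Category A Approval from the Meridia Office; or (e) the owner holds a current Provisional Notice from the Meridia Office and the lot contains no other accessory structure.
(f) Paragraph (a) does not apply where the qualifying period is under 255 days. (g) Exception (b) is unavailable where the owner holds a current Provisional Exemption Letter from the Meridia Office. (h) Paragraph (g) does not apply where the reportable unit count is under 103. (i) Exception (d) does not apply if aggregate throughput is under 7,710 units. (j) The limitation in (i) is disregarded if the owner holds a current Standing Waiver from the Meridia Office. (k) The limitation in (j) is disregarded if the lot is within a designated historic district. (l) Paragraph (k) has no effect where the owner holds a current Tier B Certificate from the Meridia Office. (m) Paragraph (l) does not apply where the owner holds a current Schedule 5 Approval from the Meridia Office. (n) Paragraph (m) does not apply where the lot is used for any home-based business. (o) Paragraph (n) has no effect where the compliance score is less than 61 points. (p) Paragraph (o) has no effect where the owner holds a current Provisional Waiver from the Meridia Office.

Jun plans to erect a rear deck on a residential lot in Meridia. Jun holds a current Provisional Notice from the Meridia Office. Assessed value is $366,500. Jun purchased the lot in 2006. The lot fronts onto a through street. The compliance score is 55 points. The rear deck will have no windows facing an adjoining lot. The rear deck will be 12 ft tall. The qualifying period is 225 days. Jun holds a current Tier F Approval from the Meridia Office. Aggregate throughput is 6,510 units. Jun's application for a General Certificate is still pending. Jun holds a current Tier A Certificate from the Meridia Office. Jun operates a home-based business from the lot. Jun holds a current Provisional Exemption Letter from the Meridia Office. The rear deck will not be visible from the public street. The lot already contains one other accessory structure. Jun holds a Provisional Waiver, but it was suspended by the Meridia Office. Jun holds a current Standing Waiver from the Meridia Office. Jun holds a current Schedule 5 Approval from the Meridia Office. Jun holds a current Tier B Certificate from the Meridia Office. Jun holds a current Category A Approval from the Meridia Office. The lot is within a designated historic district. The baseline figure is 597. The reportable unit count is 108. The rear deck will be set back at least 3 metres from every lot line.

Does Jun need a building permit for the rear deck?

Yes — Jun must obtain a building permit.

Exception (a) is satisfied on its face — assessed value is $366,500, meeting the $361,500 threshold; the structure's height is 12 ft, less than the 13 ft limit; the setback is at least 3 m on every side. But applying paragraph (f): (f) operates — the qualifying period is 225 days, under the 255 days limit. So (a) is unavailable.
Exception (b)'s conditions are all satisfied: the structure will not be visible from the street; the baseline figure is 597, less than the 599 limit. But applying paragraphs (g)–(h): (g) is engaged — a current Provisional Exemption Letter is held. (h), which would lift (g), is not triggered — the reportable unit count is 108, not under 103. Exception (b) does not apply.
Exception (c) does not apply: there is no General Certificate in force.
Exception (d) is satisfied on its face — a current Tier A Certificate is held; a current Category A Approval is held. Turning to paragraphs (i)–(p): (i) operates — aggregate throughput is 6,510 units, under the 7,710 units limit. (j) is engaged (a current Standing Waiver is held), but yields to (k): (k) is triggered — the lot is in a historic district. (l) applies (a current Tier B Certificate is held), but is set aside by (m): (m) applies — a current Schedule 5 Approval is held. (n) is triggered (a home-based business operates on the lot), but yields to (o): (o) is engaged — the compliance score is 55 points, less than the 61 points limit. (p) is not engaged (there is no Provisional Waiver in force), so (o) stands. So (d) is unavailable.
Exception (e) fails — the lot already has another accessory structure.
No exception is made out. Jun falls within the general rule.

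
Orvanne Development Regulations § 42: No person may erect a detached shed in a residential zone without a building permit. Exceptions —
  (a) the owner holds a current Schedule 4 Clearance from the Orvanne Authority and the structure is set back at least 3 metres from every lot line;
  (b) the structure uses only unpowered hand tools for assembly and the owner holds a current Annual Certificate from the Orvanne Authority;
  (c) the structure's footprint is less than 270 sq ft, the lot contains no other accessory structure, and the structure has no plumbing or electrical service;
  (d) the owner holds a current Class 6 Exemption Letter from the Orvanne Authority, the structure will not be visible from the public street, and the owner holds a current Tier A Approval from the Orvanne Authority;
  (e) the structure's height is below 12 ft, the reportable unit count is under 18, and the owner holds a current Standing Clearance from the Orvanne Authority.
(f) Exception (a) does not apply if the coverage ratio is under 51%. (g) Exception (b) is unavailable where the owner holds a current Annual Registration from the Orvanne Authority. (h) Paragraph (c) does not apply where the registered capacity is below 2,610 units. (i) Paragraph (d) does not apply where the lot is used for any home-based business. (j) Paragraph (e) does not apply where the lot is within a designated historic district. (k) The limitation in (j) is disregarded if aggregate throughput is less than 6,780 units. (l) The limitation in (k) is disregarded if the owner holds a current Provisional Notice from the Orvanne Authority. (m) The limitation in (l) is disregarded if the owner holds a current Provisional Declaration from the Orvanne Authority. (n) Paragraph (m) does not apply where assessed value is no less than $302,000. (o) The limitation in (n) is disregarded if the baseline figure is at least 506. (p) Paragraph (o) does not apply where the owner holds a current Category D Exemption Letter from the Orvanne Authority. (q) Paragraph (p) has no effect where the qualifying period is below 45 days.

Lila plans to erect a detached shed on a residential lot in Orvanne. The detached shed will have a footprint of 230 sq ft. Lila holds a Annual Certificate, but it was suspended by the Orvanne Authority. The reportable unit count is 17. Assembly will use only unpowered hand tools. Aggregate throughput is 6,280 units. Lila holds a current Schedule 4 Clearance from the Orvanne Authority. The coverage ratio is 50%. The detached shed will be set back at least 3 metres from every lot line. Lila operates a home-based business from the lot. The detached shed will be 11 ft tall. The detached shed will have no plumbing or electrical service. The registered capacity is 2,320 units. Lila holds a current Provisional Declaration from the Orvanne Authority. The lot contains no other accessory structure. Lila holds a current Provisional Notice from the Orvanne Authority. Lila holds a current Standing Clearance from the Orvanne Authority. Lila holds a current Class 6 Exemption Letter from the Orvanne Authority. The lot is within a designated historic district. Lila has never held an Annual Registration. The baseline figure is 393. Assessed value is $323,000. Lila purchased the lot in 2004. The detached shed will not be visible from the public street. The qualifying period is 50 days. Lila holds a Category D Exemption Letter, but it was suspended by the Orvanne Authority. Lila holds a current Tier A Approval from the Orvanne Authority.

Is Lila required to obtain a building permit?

All of (a)'s requirements are met (a current Schedule 4 Clearance is held; the setback is at least 3 m on every side). However, paragraph (f) must be considered: (f) is triggered — the coverage ratio is 50%, under the 51% limit. So (a) is unavailable.
Exception (b) requires that the owner holds a current Annual Certificate from the Orvanne Authority; but there is no Annual Certificate in force, so (b) is unavailable.
Exception (c)'s conditions are all satisfied: the structure's footprint is 230 sq ft, less than the 270 sq ft limit; the lot has no other accessory structure; there is no plumbing or electrical service. But: (h) applies — the registered capacity is 2,320 units, below the 2,610 units limit. Exception (c) does not apply.
Exception (d)'s conditions are all satisfied: a current Class 6 Exemption Letter is held; the structure will not be visible from the street; a current Tier A Approval is held. However, paragraph (i) must be considered: (i) operates against (d): a home-based business operates on the lot. (d) is therefore removed.
Exception (e): the structure's height is 11 ft, below the 12 ft limit; the reportable unit count is 17, under the 18 limit; a current Standing Clearance is held — every condition holds. But applying paragraphs (j)–(q): (j) operates against (e): the lot is in a historic district. (k) would limit (j) — aggregate throughput is 6,280 units, less than the 6,780 units limit — but (l) sets (k) aside: (l) operates against (k): a current Provisional Notice is held. (m) would limit (l) — a current Provisional Declaration is held — but (n) sets (m) aside: (n) operates — assessed value is $323,000, meeting the $302,000 threshold. (o), which would lift (n), is not engaged — the baseline figure is 393, short of 506. (e) is therefore removed.
None of the exceptions is available; § 42 applies in full.

Yes — Lila must obtain a building permit.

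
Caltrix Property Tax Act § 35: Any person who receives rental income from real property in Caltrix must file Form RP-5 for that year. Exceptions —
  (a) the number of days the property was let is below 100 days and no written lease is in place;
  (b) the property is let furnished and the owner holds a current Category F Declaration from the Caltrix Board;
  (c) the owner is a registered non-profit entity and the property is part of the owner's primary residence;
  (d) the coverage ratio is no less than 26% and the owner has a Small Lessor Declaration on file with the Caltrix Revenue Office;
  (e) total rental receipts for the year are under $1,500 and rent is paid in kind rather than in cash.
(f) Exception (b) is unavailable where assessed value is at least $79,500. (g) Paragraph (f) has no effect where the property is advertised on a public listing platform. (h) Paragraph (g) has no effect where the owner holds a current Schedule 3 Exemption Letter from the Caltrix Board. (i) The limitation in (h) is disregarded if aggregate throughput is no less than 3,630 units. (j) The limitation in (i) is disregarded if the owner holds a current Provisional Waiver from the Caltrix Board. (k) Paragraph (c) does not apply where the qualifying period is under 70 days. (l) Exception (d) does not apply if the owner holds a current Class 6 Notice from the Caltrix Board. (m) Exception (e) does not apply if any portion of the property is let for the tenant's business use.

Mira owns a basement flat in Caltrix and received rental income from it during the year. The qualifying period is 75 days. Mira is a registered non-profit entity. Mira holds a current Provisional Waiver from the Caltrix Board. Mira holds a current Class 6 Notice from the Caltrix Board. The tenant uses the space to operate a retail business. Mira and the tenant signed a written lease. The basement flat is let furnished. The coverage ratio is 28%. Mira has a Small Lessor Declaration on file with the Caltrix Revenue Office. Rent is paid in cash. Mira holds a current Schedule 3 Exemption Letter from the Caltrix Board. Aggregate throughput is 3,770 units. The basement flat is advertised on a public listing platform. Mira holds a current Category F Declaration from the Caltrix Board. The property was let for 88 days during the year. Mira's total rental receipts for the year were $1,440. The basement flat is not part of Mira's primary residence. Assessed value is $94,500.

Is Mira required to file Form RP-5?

Exception (a) does not apply: a written lease is in place.
All of (b)'s requirements are met (the property is let furnished; a current Category F Declaration is held). Turning to paragraphs (f)–(j): (f) is triggered — assessed value is $94,500, meeting the $79,500 threshold. (g) would limit (f) — the property is publicly advertised — but (h) sets (g) aside: (h) is engaged — a current Schedule 3 Exemption Letter is held. (i) would limit (h) — aggregate throughput is 3,770 units, meeting the 3,630 units threshold — but (j) sets (i) aside: (j) operates — a current Provisional Waiver is held. Exception (b) does not apply.
Exception (c) requires that the property is part of the owner's primary residence; but the basement flat is not part of the primary residence, so (c) is unavailable.
Exception (d): the coverage ratio is 28%, meeting the 26% threshold; a Small Lessor Declaration is on file — every condition holds. But: (l) operates — a current Class 6 Notice is held. Exception (d) does not apply.
Exception (e) requires that rent is paid in kind rather than in cash; but rent is paid in cash, so (e) is unavailable.
Every exception is unavailable, so the rule governs.

Yes — Mira must file Form RP-5.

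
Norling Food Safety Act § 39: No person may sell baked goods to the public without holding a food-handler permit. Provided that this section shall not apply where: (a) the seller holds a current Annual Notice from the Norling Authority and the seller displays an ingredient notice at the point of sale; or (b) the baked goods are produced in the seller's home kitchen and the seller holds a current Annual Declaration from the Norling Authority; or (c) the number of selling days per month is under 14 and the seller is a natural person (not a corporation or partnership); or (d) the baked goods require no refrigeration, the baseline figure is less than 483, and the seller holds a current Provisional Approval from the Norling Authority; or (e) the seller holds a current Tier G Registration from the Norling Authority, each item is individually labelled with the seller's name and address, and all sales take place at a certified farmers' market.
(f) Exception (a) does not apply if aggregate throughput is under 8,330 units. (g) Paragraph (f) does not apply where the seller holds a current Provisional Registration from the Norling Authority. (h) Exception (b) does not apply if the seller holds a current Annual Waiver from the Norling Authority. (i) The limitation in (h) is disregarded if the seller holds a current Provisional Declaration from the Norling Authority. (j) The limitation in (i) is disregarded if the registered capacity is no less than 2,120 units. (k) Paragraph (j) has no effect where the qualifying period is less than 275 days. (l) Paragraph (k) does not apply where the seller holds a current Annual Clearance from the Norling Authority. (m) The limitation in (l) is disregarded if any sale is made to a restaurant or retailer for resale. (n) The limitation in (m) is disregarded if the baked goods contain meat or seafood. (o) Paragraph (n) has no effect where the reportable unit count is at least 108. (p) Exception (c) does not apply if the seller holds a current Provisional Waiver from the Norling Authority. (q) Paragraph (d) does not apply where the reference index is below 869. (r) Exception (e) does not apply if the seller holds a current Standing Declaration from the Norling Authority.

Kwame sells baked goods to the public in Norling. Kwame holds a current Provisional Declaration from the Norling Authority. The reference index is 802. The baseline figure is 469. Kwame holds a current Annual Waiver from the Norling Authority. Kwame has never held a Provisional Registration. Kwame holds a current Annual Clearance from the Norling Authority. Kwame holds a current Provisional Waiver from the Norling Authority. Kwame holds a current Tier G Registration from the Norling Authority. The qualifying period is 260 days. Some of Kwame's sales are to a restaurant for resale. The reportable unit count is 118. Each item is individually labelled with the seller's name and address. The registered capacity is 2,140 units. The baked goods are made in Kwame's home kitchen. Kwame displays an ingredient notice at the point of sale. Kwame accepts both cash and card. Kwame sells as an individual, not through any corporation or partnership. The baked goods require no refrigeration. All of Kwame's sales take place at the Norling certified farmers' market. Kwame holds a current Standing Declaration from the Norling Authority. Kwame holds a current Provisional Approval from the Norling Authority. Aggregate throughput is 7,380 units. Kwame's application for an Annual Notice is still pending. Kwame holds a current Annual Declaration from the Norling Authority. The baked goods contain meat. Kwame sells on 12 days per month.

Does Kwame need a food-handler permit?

No — exception (b) applies; Kwame is not required to hold a food-handler permit.

Exception (a) does not apply: the Annual Notice is not current.
All of (b)'s requirements are met (the baked goods are home-kitchen produced; a current Annual Declaration is held). Under paragraphs (h)–(o): (h) is triggered (a current Annual Waiver is held), but is set aside by (i): (i) operates against (h): a current Provisional Declaration is held. (j) applies (the registered capacity is 2,140 units, meeting the 2,120 units threshold), but is displaced by (k): (k) operates against (j): the qualifying period is 260 days, less than the 275 days limit. (l) would limit (k) — a current Annual Clearance is held — but (m) sets (l) aside: (m) operates against (l): some sales are to a restaurant for resale. (n) would limit (m) — the baked goods contain meat — but (o) sets (n) aside: (o) operates against (n): the reportable unit count is 118, meeting the 108 threshold. (b) remains available.
Exception (c) is satisfied on its face — the number of selling days per month is 12, under the 14 limit; the seller is a natural person. However, paragraph (p) must be considered: (p) is triggered — a current Provisional Waiver is held. (c) is therefore removed.
All of (d)'s requirements are met (the baked goods are shelf-stable; the baseline figure is 469, less than the 483 limit; a current Provisional Approval is held). But applying paragraph (q): (q) applies — the reference index is 802, below the 869 limit. (d) is therefore removed.
Exception (e)'s conditions are all satisfied: a current Tier G Registration is held; items are individually labelled; all sales are at a certified farmers' market. However, paragraph (r) must be considered: (r) operates against (e): a current Standing Declaration is held. So (e) is unavailable.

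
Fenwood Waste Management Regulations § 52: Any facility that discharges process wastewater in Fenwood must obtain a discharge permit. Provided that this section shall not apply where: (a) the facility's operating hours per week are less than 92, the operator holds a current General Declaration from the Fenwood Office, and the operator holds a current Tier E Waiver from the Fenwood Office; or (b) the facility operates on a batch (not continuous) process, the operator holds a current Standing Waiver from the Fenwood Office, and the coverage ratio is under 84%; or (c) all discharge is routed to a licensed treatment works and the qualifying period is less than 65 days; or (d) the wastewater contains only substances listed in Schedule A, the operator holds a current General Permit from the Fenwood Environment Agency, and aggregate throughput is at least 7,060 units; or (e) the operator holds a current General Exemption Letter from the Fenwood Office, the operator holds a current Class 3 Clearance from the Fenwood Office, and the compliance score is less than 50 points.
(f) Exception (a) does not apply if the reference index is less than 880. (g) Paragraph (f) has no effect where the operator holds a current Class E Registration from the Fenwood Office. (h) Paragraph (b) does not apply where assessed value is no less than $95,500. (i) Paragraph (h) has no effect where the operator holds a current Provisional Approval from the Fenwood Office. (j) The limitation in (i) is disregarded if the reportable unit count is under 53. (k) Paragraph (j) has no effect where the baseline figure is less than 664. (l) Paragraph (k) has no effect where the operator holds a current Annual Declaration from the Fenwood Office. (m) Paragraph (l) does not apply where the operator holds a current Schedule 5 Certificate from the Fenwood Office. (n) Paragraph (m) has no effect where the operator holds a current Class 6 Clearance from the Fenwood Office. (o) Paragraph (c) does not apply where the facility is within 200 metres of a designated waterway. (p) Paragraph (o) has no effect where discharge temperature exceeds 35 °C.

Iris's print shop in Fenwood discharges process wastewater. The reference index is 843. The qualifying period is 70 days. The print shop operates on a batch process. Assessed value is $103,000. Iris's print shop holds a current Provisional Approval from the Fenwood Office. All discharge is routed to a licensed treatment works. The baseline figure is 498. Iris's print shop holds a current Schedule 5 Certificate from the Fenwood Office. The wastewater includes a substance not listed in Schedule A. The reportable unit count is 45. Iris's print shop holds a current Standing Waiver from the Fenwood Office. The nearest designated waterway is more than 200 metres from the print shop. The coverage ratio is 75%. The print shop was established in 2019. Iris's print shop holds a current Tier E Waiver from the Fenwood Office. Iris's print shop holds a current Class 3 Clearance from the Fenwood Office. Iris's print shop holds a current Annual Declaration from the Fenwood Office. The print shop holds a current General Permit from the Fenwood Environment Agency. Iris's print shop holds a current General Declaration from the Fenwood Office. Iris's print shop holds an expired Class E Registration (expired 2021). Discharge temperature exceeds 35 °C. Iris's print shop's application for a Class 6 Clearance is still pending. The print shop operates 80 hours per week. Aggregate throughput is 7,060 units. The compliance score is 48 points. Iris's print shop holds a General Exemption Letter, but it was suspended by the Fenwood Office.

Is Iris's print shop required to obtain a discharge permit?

No — exception (b) applies; Iris's print shop is not required to obtain a discharge permit.

All of (a)'s requirements are met (the facility's operating hours per week are 80, less than the 92 limit; a current General Declaration is held; a current Tier E Waiver is held). But: (f) operates — the reference index is 843, less than the 880 limit. (g), which would lift (f), is not triggered — the Class E Registration is not current. (a) is therefore removed.
Exception (b) is satisfied on its face — the facility operates on a batch process; a current Standing Waiver is held; the coverage ratio is 75%, under the 84% limit. Applying paragraphs (h)–(n): (h) would limit (b) — assessed value is $103,000, meeting the $95,500 threshold — but (i) sets (h) aside: (i) operates against (h): a current Provisional Approval is held. (j) operates (the reportable unit count is 45, under the 53 limit), but is overridden by (k): (k) is engaged — the baseline figure is 498, less than the 664 limit. (l) would limit (k) — a current Annual Declaration is held — but (m) sets (l) aside: (m) is engaged — a current Schedule 5 Certificate is held. (n), which would lift (m), is not triggered — the Class 6 Clearance is not current. Exception (b) stands.
Exception (c) fails — the qualifying period is 70 days, not less than 65 days.
Exception (d) does not apply: the wastewater includes a non-Schedule-A substance.
Exception (e) does not apply: no current General Exemption Letter is held.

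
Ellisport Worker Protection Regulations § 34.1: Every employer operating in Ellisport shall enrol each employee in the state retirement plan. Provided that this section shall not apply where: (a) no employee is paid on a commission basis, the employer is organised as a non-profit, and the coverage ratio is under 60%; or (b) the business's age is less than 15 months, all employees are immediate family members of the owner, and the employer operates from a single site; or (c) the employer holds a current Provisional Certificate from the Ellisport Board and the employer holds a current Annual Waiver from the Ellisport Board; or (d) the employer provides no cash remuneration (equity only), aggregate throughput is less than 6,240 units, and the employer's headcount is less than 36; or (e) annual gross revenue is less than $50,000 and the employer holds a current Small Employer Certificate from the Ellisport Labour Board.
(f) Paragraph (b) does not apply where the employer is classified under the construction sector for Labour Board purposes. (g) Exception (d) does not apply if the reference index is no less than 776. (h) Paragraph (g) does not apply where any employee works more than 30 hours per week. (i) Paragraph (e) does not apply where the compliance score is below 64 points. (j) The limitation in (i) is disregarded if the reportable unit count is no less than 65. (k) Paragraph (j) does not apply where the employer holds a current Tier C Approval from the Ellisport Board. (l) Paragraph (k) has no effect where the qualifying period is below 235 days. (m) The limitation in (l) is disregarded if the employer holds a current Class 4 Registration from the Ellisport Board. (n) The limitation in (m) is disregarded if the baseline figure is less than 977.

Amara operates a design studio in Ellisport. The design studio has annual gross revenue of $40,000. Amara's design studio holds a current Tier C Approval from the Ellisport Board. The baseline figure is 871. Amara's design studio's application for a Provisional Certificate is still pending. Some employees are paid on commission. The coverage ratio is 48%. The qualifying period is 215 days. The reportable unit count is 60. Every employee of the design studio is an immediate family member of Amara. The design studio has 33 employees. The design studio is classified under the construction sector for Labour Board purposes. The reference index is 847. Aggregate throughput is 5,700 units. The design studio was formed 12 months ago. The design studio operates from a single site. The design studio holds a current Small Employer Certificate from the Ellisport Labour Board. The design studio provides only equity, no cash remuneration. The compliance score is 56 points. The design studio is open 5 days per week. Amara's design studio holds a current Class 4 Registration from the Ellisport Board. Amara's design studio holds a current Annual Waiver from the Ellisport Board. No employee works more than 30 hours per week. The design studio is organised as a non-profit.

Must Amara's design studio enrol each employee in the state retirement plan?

Yes — Amara's design studio must enrol each employee in the state retirement plan.

Exception (a) requires that no employee is paid on a commission basis; but some employees are paid on commission, so (a) is unavailable.
Exception (b) is satisfied on its face — the business's age is 12 months, less than the 15 months limit; every employee is an immediate family member; the employer operates from a single site. Turning to paragraph (f): (f) operates — the design studio is classified under the construction sector. (b) is therefore removed.
Exception (c) fails — there is no Provisional Certificate in force.
Exception (d)'s conditions are all satisfied: remuneration is equity-only; aggregate throughput is 5,700 units, less than the 6,240 units limit; the employer's headcount is 33, less than the 36 limit. Turning to paragraphs (g)–(h): (g) operates against (d): the reference index is 847, meeting the 776 threshold. (h) is not triggered (no employee exceeds 30 hours/week), so (g) stands. Exception (d) does not apply.
Exception (e) is satisfied on its face — annual gross revenue is $40,000, less than the $50,000 limit; a current Small Employer Certificate is held. But: (i) operates against (e): the compliance score is 56 points, below the 64 points limit. (j) is not triggered (the reportable unit count is 60, short of 65), so (i) stands. Exception (e) does not apply.
None of the exceptions is available; § 34.1 applies in full.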